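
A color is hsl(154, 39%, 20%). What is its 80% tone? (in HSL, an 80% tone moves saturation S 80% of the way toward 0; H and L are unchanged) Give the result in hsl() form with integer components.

S moves 80% from 39 toward 0: 39 − 31.2 = 7.8 → 8.
H and L are unchanged.

hsl(154, 8%, 20%)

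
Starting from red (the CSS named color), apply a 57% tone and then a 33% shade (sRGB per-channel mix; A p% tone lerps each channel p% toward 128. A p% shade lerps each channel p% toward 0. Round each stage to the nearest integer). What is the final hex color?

CSS red is rgb(255, 0, 0).
A 57% tone moves each channel 57% toward 128:
  R: 255 + 0.57×(128−255) = 255 − 72.39 = 182.61 → 183
  G: 0 + 72.96 = 72.96 → 73
  B: 0 + 72.96 = 72.96 → 73
After the tone: rgb(183, 73, 73) = #B74949.
Lerp each channel 33% toward 0:
  R: 183 + 0.33×(0−183) = 183 − 60.39 = 122.61 → 123
  G: 73 + 0.33×(0−73) = 73 − 24.09 = 48.91 → 49
  B: 73 + 0.33×(0−73) = 73 − 24.09 = 48.91 → 49
rgb(123, 49, 49) = #7B3131.

#7B3131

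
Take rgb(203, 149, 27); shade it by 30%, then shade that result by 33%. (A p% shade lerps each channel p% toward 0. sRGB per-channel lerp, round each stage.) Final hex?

A 30% shade moves each channel 30% toward 0:
  R: 203 + 0.3×(0−203) = 203 − 60.9 = 142.1 → 142
  G: 149 + 0.3×(0−149) = 149 − 44.7 = 104.3 → 104
  B: 27 − 8.1 = 18.9 → 19
After the shade: rgb(142, 104, 19) = #8e6813.
Per channel, c → c + 0.33(0 − c):
  R: 142 + 0.33×(0−142) = 142 − 46.86 = 95.14 → 95
  G: 104 + 0.33×(0−104) = 104 − 34.32 = 69.68 → 70
  B: 19 − 6.27 = 12.73 → 13
rgb(95, 70, 13) = #5f460d.

#5f460d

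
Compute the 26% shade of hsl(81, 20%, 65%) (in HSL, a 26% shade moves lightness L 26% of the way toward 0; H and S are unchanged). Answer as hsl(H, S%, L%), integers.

L moves 26% from 65 toward 0: 65 − 16.9 = 48.1 → 48.
H and S are unchanged.

hsl(81, 20%, 48%)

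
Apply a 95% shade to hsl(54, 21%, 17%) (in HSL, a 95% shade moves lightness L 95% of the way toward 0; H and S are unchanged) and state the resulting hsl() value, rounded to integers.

L moves 95% from 17 toward 0: 17 − 16.15 = 0.85 → 1.
H and S are unchanged.

hsl(54, 21%, 1%)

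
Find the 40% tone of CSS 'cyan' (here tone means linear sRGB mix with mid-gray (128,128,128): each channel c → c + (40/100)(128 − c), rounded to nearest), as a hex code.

CSS cyan is rgb(0, 255, 255).
A 40% tone moves each channel 40% toward 128:
  R: 0 + 51.2 = 51.2 → 51
  G: 255 − 50.8 = 204.2 → 204
  B: 255 + 0.4×(128−255) = 255 − 50.8 = 204.2 → 204
rgb(51, 204, 204) = #33cccc.

#33cccc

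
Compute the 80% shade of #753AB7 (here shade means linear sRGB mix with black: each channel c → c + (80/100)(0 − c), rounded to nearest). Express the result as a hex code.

#753AB7 is rgb(117, 58, 183).
Lerp each channel 80% toward 0:
  R: 117 − 93.6 = 23.4 → 23
  G: 58 + 0.8×(0−58) = 58 − 46.4 = 11.6 → 12
  B: 183 + 0.8×(0−183) = 183 − 146.4 = 36.6 → 37
rgb(23, 12, 37) = #170C25.

#170C25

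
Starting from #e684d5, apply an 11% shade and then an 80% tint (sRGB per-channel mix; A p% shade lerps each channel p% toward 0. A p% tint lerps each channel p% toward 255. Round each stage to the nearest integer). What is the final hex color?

#f5e3f2

#e684d5 is rgb(230, 132, 213).
Lerp each channel 11% toward 0:
  R: 230 + 0.11×(0−230) = 230 − 25.3 = 204.7 → 205
  G: 132 − 14.52 = 117.48 → 117
  B: 213 − 23.43 = 189.57 → 190
After the shade: rgb(205, 117, 190) = #cd75be.
Lerp each channel 80% toward 255:
  R: 205 + 0.8×(255−205) = 205 + 40 = 245 → 245
  G: 117 + 0.8×(255−117) = 117 + 110.4 = 227.4 → 227
  B: 190 + 0.8×(255−190) = 190 + 52 = 242 → 242
rgb(245, 227, 242) = #f5e3f2.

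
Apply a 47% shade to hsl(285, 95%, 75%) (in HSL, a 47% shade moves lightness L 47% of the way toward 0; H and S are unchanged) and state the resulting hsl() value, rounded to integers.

hsl(285, 95%, 40%)

L moves 47% from 75 toward 0: 75 − 35.25 = 39.75 → 40.
H and S are unchanged.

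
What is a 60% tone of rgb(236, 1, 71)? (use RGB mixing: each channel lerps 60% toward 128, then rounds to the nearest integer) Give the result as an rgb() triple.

Lerp each channel 60% toward 128:
  R: 236 − 64.8 = 171.2 → 171
  G: 1 + 0.6×(128−1) = 1 + 76.2 = 77.2 → 77
  B: 71 + 34.2 = 105.2 → 105

rgb(171, 77, 105)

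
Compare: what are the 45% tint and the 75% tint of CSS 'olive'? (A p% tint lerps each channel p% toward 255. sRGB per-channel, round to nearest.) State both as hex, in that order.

CSS olive is rgb(128, 128, 0).
45% tint:
  R: 128 + 57.15 = 185.15 → 185
  G: 128 + 0.45×(255−128) = 128 + 57.15 = 185.15 → 185
  B: 0 + 0.45×(255−0) = 0 + 114.75 = 114.75 → 115
  → #B9B973
75% tint:
  R: 128 + 0.75×(255−128) = 128 + 95.25 = 223.25 → 223
  G: 128 + 95.25 = 223.25 → 223
  B: 0 + 0.75×(255−0) = 0 + 191.25 = 191.25 → 191
  → #DFDFBF

#B9B973, #DFDFBF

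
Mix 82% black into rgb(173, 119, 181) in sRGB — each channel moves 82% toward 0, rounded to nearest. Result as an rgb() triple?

rgb(31, 21, 33)

Per channel, c → c + 0.82(0 − c):
  R: 173 + 0.82×(0−173) = 173 − 141.86 = 31.14 → 31
  G: 119 + 0.82×(0−119) = 119 − 97.58 = 21.42 → 21
  B: 181 + 0.82×(0−181) = 181 − 148.42 = 32.58 → 33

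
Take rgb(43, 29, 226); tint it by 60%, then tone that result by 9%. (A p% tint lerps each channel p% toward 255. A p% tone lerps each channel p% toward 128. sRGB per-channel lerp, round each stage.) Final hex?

A 60% tint moves each channel 60% toward 255:
  R: 43 + 0.6×(255−43) = 43 + 127.2 = 170.2 → 170
  G: 29 + 0.6×(255−29) = 29 + 135.6 = 164.6 → 165
  B: 226 + 0.6×(255−226) = 226 + 17.4 = 243.4 → 243
After the tint: rgb(170, 165, 243) = #AAA5F3.
A 9% tone moves each channel 9% toward 128:
  R: 170 − 3.78 = 166.22 → 166
  G: 165 − 3.33 = 161.67 → 162
  B: 243 + 0.09×(128−243) = 243 − 10.35 = 232.65 → 233
rgb(166, 162, 233) = #A6A2E9.

#A6A2E9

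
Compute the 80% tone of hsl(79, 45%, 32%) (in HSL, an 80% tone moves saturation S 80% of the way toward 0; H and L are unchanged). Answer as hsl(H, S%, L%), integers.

S moves 80% from 45 toward 0: 45 − 36 = 9 → 9.
H and L are unchanged.

hsl(79, 9%, 32%)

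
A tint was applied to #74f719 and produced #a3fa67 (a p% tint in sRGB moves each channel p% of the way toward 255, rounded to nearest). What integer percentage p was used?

34%

#74f719 is rgb(116, 247, 25); #a3fa67 is rgb(163, 250, 103).
On the B channel (widest range): 103 ≈ 25 + (p/100)(255 − 25), so p ≈ 100×(103 − 25)/(255 − 25) = 7800/230 = 33.91.
p = 34 reproduces all three channels after rounding.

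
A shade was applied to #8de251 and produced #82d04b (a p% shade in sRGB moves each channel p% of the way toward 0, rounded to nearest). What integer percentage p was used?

8%

#8de251 is rgb(141, 226, 81); #82d04b is rgb(130, 208, 75).
On the G channel (widest range): 208 ≈ 226 + (p/100)(0 − 226), so p ≈ 100×(208 − 226)/(0 − 226) = -1800/-226 = 7.96.
p = 8 reproduces all three channels after rounding.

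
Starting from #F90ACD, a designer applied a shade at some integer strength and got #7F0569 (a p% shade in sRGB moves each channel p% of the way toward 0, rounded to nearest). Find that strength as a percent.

49%

#F90ACD is rgb(249, 10, 205); #7F0569 is rgb(127, 5, 105).
On the R channel (widest range): 127 ≈ 249 + (p/100)(0 − 249), so p ≈ 100×(127 − 249)/(0 − 249) = -12200/-249 = 49.00.
p = 49 reproduces all three channels after rounding.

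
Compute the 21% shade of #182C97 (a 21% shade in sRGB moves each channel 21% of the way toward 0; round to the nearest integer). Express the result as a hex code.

#132377

#182C97 is rgb(24, 44, 151).
A 21% shade moves each channel 21% toward 0:
  R: 24 − 5.04 = 18.96 → 19
  G: 44 − 9.24 = 34.76 → 35
  B: 151 + 0.21×(0−151) = 151 − 31.71 = 119.29 → 119
rgb(19, 35, 119) = #132377.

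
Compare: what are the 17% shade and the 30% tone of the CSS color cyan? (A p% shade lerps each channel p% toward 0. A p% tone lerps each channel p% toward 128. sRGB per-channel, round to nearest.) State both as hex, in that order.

#00d4d4, #26d9d9

CSS cyan is rgb(0, 255, 255).
17% shade:
  R: 0 + 0.17×(0−0) = 0 + 0 = 0 → 0
  G: 255 + 0.17×(0−255) = 255 − 43.35 = 211.65 → 212
  B: 255 − 43.35 = 211.65 → 212
  → #00d4d4
30% tone:
  R: 0 + 0.3×(128−0) = 0 + 38.4 = 38.4 → 38
  G: 255 − 38.1 = 216.9 → 217
  B: 255 + 0.3×(128−255) = 255 − 38.1 = 216.9 → 217
  → #26d9d9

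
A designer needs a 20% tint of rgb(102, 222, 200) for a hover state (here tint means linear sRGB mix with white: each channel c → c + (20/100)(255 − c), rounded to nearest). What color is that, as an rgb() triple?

rgb(133, 229, 211)

A 20% tint moves each channel 20% toward 255:
  R: 102 + 0.2×(255−102) = 102 + 30.6 = 132.6 → 133
  G: 222 + 0.2×(255−222) = 222 + 6.6 = 228.6 → 229
  B: 200 + 0.2×(255−200) = 200 + 11 = 211 → 211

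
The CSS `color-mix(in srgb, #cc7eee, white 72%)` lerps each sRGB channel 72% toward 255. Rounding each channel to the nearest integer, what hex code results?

#cc7eee is rgb(204, 126, 238).
A 72% tint moves each channel 72% toward 255:
  R: 204 + 0.72×(255−204) = 204 + 36.72 = 240.72 → 241
  G: 126 + 0.72×(255−126) = 126 + 92.88 = 218.88 → 219
  B: 238 + 0.72×(255−238) = 238 + 12.24 = 250.24 → 250
rgb(241, 219, 250) = #f1dbfa.

#f1dbfa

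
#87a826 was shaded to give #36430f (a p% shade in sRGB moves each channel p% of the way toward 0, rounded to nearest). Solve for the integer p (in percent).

60%

#87a826 is rgb(135, 168, 38); #36430f is rgb(54, 67, 15).
On the G channel (widest range): 67 ≈ 168 + (p/100)(0 − 168), so p ≈ 100×(67 − 168)/(0 − 168) = -10100/-168 = 60.12.
p = 60 reproduces all three channels after rounding.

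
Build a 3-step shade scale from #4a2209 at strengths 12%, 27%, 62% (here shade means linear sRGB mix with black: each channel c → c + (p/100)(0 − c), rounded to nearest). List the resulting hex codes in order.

#4a2209 is rgb(74, 34, 9).
12%: (74 − 8.88 = 65.12→65, 34 − 4.08 = 29.92→30, 9 − 1.08 = 7.92→8) → #411e08
27%: (74 − 19.98 = 54.02→54, 34 − 9.18 = 24.82→25, 9 − 2.43 = 6.57→7) → #361907
62%: (74 − 45.88 = 28.12→28, 34 − 21.08 = 12.92→13, 9 − 5.58 = 3.42→3) → #1c0d03

#411e08, #361907, #1c0d03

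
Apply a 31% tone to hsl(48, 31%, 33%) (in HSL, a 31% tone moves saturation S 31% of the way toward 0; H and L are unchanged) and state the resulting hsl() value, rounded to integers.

hsl(48, 21%, 33%)

S moves 31% from 31 toward 0: 31 − 9.61 = 21.39 → 21.
H and L are unchanged.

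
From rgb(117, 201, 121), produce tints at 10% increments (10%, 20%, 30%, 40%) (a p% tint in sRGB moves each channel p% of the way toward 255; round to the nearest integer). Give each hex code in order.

10%: (117 + 13.8 = 130.8→131, 201 + 5.4 = 206.4→206, 121 + 13.4 = 134.4→134) → #83CE86
20%: (117 + 27.6 = 144.6→145, 201 + 10.8 = 211.8→212, 121 + 26.8 = 147.8→148) → #91D494
30%: (117 + 41.4 = 158.4→158, 201 + 16.2 = 217.2→217, 121 + 40.2 = 161.2→161) → #9ED9A1
40%: (117 + 55.2 = 172.2→172, 201 + 21.6 = 222.6→223, 121 + 53.6 = 174.6→175) → #ACDFAF

#83CE86, #91D494, #9ED9A1, #ACDFAF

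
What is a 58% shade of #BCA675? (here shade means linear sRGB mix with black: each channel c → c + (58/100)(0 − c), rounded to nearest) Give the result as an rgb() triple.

rgb(79, 70, 49)

#BCA675 is rgb(188, 166, 117).
Lerp each channel 58% toward 0:
  R: 188 − 109.04 = 78.96 → 79
  G: 166 − 96.28 = 69.72 → 70
  B: 117 + 0.58×(0−117) = 117 − 67.86 = 49.14 → 49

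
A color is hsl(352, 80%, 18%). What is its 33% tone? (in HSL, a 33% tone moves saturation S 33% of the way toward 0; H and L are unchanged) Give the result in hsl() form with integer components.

S moves 33% from 80 toward 0: 80 − 26.4 = 53.6 → 54.
H and L are unchanged.

hsl(352, 54%, 18%)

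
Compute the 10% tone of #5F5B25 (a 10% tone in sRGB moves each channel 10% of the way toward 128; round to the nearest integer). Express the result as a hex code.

#625F2E

#5F5B25 is rgb(95, 91, 37).
A 10% tone moves each channel 10% toward 128:
  R: 95 + 0.1×(128−95) = 95 + 3.3 = 98.3 → 98
  G: 91 + 3.7 = 94.7 → 95
  B: 37 + 9.1 = 46.1 → 46
rgb(98, 95, 46) = #625F2E.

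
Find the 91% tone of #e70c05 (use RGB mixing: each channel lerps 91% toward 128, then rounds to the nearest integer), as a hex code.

#e70c05 is rgb(231, 12, 5).
Lerp each channel 91% toward 128:
  R: 231 + 0.91×(128−231) = 231 − 93.73 = 137.27 → 137
  G: 12 + 0.91×(128−12) = 12 + 105.56 = 117.56 → 118
  B: 5 + 0.91×(128−5) = 5 + 111.93 = 116.93 → 117
rgb(137, 118, 117) = #897675.

#897675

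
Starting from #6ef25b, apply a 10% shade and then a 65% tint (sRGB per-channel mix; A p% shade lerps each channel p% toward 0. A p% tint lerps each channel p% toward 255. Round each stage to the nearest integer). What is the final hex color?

#6ef25b is rgb(110, 242, 91).
Lerp each channel 10% toward 0:
  R: 110 − 11 = 99 → 99
  G: 242 − 24.2 = 217.8 → 218
  B: 91 + 0.1×(0−91) = 91 − 9.1 = 81.9 → 82
After the shade: rgb(99, 218, 82) = #63da52.
Lerp each channel 65% toward 255:
  R: 99 + 101.4 = 200.4 → 200
  G: 218 + 0.65×(255−218) = 218 + 24.05 = 242.05 → 242
  B: 82 + 0.65×(255−82) = 82 + 112.45 = 194.45 → 194
rgb(200, 242, 194) = #c8f2c2.

#c8f2c2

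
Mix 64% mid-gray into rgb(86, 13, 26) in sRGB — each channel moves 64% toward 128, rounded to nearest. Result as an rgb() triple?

rgb(113, 87, 91)

Per channel, c → c + 0.64(128 − c):
  R: 86 + 0.64×(128−86) = 86 + 26.88 = 112.88 → 113
  G: 13 + 73.6 = 86.6 → 87
  B: 26 + 0.64×(128−26) = 26 + 65.28 = 91.28 → 91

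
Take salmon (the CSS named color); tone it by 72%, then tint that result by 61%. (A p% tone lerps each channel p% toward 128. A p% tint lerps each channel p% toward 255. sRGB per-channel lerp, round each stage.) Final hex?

CSS salmon is rgb(250, 128, 114).
Lerp each channel 72% toward 128:
  R: 250 + 0.72×(128−250) = 250 − 87.84 = 162.16 → 162
  G: 128 + 0 = 128 → 128
  B: 114 + 0.72×(128−114) = 114 + 10.08 = 124.08 → 124
After the tone: rgb(162, 128, 124) = #A2807C.
Per channel, c → c + 0.61(255 − c):
  R: 162 + 0.61×(255−162) = 162 + 56.73 = 218.73 → 219
  G: 128 + 0.61×(255−128) = 128 + 77.47 = 205.47 → 205
  B: 124 + 0.61×(255−124) = 124 + 79.91 = 203.91 → 204
rgb(219, 205, 204) = #DBCDCC.

#DBCDCC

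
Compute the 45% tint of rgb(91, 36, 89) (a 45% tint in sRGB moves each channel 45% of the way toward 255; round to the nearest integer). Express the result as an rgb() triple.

Per channel, c → c + 0.45(255 − c):
  R: 91 + 0.45×(255−91) = 91 + 73.8 = 164.8 → 165
  G: 36 + 98.55 = 134.55 → 135
  B: 89 + 0.45×(255−89) = 89 + 74.7 = 163.7 → 164

rgb(165, 135, 164)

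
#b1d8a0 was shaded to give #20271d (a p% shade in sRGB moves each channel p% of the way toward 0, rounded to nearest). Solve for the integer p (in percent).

82%

#b1d8a0 is rgb(177, 216, 160); #20271d is rgb(32, 39, 29).
On the G channel (widest range): 39 ≈ 216 + (p/100)(0 − 216), so p ≈ 100×(39 − 216)/(0 − 216) = -17700/-216 = 81.94.
p = 82 reproduces all three channels after rounding.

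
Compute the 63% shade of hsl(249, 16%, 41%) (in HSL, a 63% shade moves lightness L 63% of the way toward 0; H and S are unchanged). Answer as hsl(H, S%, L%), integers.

L moves 63% from 41 toward 0: 41 − 25.83 = 15.17 → 15.
H and S are unchanged.

hsl(249, 16%, 15%)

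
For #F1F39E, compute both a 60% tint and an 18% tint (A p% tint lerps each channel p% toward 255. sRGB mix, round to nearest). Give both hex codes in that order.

#F9FAD8, #F4F5AF

#F1F39E is rgb(241, 243, 158).
60% tint:
  R: 241 + 0.6×(255−241) = 241 + 8.4 = 249.4 → 249
  G: 243 + 0.6×(255−243) = 243 + 7.2 = 250.2 → 250
  B: 158 + 58.2 = 216.2 → 216
  → #F9FAD8
18% tint:
  R: 241 + 2.52 = 243.52 → 244
  G: 243 + 2.16 = 245.16 → 245
  B: 158 + 17.46 = 175.46 → 175
  → #F4F5AF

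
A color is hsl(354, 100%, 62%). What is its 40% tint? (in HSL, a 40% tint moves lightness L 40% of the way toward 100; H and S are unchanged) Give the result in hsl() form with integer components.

L moves 40% from 62 toward 100: 62 + 15.2 = 77.2 → 77.
H and S are unchanged.

hsl(354, 100%, 77%)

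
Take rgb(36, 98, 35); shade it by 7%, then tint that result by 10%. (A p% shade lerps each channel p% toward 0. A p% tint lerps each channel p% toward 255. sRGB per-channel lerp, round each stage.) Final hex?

#376B37

Per channel, c → c + 0.07(0 − c):
  R: 36 + 0.07×(0−36) = 36 − 2.52 = 33.48 → 33
  G: 98 − 6.86 = 91.14 → 91
  B: 35 − 2.45 = 32.55 → 33
After the shade: rgb(33, 91, 33) = #215B21.
Per channel, c → c + 0.1(255 − c):
  R: 33 + 22.2 = 55.2 → 55
  G: 91 + 16.4 = 107.4 → 107
  B: 33 + 0.1×(255−33) = 33 + 22.2 = 55.2 → 55
rgb(55, 107, 55) = #376B37.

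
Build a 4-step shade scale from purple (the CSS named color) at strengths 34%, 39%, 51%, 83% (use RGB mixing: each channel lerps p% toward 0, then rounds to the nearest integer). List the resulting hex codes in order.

CSS purple is rgb(128, 0, 128).
34%: (128 − 43.52 = 84.48→84, 0→0, 128 − 43.52 = 84.48→84) → #540054
39%: (128 − 49.92 = 78.08→78, 0→0, 128 − 49.92 = 78.08→78) → #4e004e
51%: (128 − 65.28 = 62.72→63, 0→0, 128 − 65.28 = 62.72→63) → #3f003f
83%: (128 − 106.24 = 21.76→22, 0→0, 128 − 106.24 = 21.76→22) → #160016

#540054, #4e004e, #3f003f, #160016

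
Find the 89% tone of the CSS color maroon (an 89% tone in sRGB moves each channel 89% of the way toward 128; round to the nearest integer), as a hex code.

#807272

CSS maroon is rgb(128, 0, 0).
Per channel, c → c + 0.89(128 − c):
  R: 128 + 0 = 128 → 128
  G: 0 + 113.92 = 113.92 → 114
  B: 0 + 113.92 = 113.92 → 114
rgb(128, 114, 114) = #807272.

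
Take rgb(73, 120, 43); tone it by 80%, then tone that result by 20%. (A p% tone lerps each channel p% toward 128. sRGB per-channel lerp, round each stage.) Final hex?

#777E72

Lerp each channel 80% toward 128:
  R: 73 + 44 = 117 → 117
  G: 120 + 0.8×(128−120) = 120 + 6.4 = 126.4 → 126
  B: 43 + 68 = 111 → 111
After the tone: rgb(117, 126, 111) = #757E6F.
Per channel, c → c + 0.2(128 − c):
  R: 117 + 0.2×(128−117) = 117 + 2.2 = 119.2 → 119
  G: 126 + 0.4 = 126.4 → 126
  B: 111 + 3.4 = 114.4 → 114
rgb(119, 126, 114) = #777E72.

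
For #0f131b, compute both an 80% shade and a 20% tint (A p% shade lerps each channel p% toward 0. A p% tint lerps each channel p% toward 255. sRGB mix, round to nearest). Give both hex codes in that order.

#030405, #3f4249

#0f131b is rgb(15, 19, 27).
80% shade:
  R: 15 − 12 = 3 → 3
  G: 19 − 15.2 = 3.8 → 4
  B: 27 − 21.6 = 5.4 → 5
  → #030405
20% tint:
  R: 15 + 0.2×(255−15) = 15 + 48 = 63 → 63
  G: 19 + 47.2 = 66.2 → 66
  B: 27 + 45.6 = 72.6 → 73
  → #3f4249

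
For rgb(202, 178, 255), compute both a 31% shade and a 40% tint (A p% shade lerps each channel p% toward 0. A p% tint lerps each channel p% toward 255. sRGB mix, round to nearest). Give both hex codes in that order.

31% shade:
  R: 202 + 0.31×(0−202) = 202 − 62.62 = 139.38 → 139
  G: 178 + 0.31×(0−178) = 178 − 55.18 = 122.82 → 123
  B: 255 − 79.05 = 175.95 → 176
  → #8b7bb0
40% tint:
  R: 202 + 0.4×(255−202) = 202 + 21.2 = 223.2 → 223
  G: 178 + 30.8 = 208.8 → 209
  B: 255 + 0.4×(255−255) = 255 + 0 = 255 → 255
  → #dfd1ff

#8b7bb0, #dfd1ff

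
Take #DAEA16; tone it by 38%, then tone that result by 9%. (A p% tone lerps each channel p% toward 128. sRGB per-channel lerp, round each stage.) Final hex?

#B3BC44

#DAEA16 is rgb(218, 234, 22).
Lerp each channel 38% toward 128:
  R: 218 + 0.38×(128−218) = 218 − 34.2 = 183.8 → 184
  G: 234 − 40.28 = 193.72 → 194
  B: 22 + 0.38×(128−22) = 22 + 40.28 = 62.28 → 62
After the tone: rgb(184, 194, 62) = #B8C23E.
Per channel, c → c + 0.09(128 − c):
  R: 184 − 5.04 = 178.96 → 179
  G: 194 + 0.09×(128−194) = 194 − 5.94 = 188.06 → 188
  B: 62 + 5.94 = 67.94 → 68
rgb(179, 188, 68) = #B3BC44.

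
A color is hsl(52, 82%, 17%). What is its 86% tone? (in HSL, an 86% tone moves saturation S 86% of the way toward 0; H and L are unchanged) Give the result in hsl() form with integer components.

hsl(52, 11%, 17%)

S moves 86% from 82 toward 0: 82 − 70.52 = 11.48 → 11.
H and L are unchanged.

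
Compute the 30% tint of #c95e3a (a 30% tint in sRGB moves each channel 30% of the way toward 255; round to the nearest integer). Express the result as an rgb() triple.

#c95e3a is rgb(201, 94, 58).
Per channel, c → c + 0.3(255 − c):
  R: 201 + 16.2 = 217.2 → 217
  G: 94 + 0.3×(255−94) = 94 + 48.3 = 142.3 → 142
  B: 58 + 0.3×(255−58) = 58 + 59.1 = 117.1 → 117

rgb(217, 142, 117)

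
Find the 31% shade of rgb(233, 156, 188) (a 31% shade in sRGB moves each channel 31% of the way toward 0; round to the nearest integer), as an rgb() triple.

Per channel, c → c + 0.31(0 − c):
  R: 233 − 72.23 = 160.77 → 161
  G: 156 − 48.36 = 107.64 → 108
  B: 188 − 58.28 = 129.72 → 130

rgb(161, 108, 130)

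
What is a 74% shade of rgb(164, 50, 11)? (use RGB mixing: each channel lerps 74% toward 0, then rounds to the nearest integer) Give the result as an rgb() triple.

rgb(43, 13, 3)

Per channel, c → c + 0.74(0 − c):
  R: 164 + 0.74×(0−164) = 164 − 121.36 = 42.64 → 43
  G: 50 + 0.74×(0−50) = 50 − 37 = 13 → 13
  B: 11 − 8.14 = 2.86 → 3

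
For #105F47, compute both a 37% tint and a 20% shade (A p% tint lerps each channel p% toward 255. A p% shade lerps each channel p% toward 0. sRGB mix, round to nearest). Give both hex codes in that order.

#689A8B, #0D4C39

#105F47 is rgb(16, 95, 71).
37% tint:
  R: 16 + 88.43 = 104.43 → 104
  G: 95 + 59.2 = 154.2 → 154
  B: 71 + 68.08 = 139.08 → 139
  → #689A8B
20% shade:
  R: 16 + 0.2×(0−16) = 16 − 3.2 = 12.8 → 13
  G: 95 + 0.2×(0−95) = 95 − 19 = 76 → 76
  B: 71 − 14.2 = 56.8 → 57
  → #0D4C39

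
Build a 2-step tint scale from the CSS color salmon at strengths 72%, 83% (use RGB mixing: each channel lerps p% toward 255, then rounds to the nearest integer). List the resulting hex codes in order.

#fedbd8, #fee9e7

CSS salmon is rgb(250, 128, 114).
72%: (250 + 3.6 = 253.6→254, 128 + 91.44 = 219.44→219, 114 + 101.52 = 215.52→216) → #fedbd8
83%: (250 + 4.15 = 254.15→254, 128 + 105.41 = 233.41→233, 114 + 117.03 = 231.03→231) → #fee9e7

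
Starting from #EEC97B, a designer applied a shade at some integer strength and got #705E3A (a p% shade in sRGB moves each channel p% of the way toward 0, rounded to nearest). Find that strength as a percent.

53%

#EEC97B is rgb(238, 201, 123); #705E3A is rgb(112, 94, 58).
On the R channel (widest range): 112 ≈ 238 + (p/100)(0 − 238), so p ≈ 100×(112 − 238)/(0 − 238) = -12600/-238 = 52.94.
p = 53 reproduces all three channels after rounding.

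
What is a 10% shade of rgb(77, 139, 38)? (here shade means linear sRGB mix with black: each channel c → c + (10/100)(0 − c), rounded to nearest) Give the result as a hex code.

Per channel, c → c + 0.1(0 − c):
  R: 77 + 0.1×(0−77) = 77 − 7.7 = 69.3 → 69
  G: 139 − 13.9 = 125.1 → 125
  B: 38 + 0.1×(0−38) = 38 − 3.8 = 34.2 → 34
rgb(69, 125, 34) = #457D22.

#457D22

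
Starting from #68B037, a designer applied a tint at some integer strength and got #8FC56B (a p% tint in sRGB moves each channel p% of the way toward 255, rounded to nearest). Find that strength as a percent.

#68B037 is rgb(104, 176, 55); #8FC56B is rgb(143, 197, 107).
On the B channel (widest range): 107 ≈ 55 + (p/100)(255 − 55), so p ≈ 100×(107 − 55)/(255 − 55) = 5200/200 = 26.00.
p = 26 reproduces all three channels after rounding.

26%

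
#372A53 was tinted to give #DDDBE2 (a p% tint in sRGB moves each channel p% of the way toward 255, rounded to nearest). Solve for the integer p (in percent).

83%

#372A53 is rgb(55, 42, 83); #DDDBE2 is rgb(221, 219, 226).
On the G channel (widest range): 219 ≈ 42 + (p/100)(255 − 42), so p ≈ 100×(219 − 42)/(255 − 42) = 17700/213 = 83.10.
p = 83 reproduces all three channels after rounding.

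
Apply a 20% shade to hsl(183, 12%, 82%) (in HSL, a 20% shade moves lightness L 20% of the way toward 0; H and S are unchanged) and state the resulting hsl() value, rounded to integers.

L moves 20% from 82 toward 0: 82 − 16.4 = 65.6 → 66.
H and S are unchanged.

hsl(183, 12%, 66%)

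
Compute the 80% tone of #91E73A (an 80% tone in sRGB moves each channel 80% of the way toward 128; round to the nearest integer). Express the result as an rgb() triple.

#91E73A is rgb(145, 231, 58).
Per channel, c → c + 0.8(128 − c):
  R: 145 − 13.6 = 131.4 → 131
  G: 231 − 82.4 = 148.6 → 149
  B: 58 + 0.8×(128−58) = 58 + 56 = 114 → 114

rgb(131, 149, 114)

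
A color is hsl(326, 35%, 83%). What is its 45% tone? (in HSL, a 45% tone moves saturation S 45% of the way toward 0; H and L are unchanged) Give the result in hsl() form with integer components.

hsl(326, 19%, 83%)

S moves 45% from 35 toward 0: 35 − 15.75 = 19.25 → 19.
H and L are unchanged.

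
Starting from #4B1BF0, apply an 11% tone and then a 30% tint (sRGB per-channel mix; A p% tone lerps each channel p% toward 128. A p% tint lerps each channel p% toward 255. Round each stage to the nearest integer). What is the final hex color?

#4B1BF0 is rgb(75, 27, 240).
Per channel, c → c + 0.11(128 − c):
  R: 75 + 0.11×(128−75) = 75 + 5.83 = 80.83 → 81
  G: 27 + 11.11 = 38.11 → 38
  B: 240 + 0.11×(128−240) = 240 − 12.32 = 227.68 → 228
After the tone: rgb(81, 38, 228) = #5126E4.
Per channel, c → c + 0.3(255 − c):
  R: 81 + 0.3×(255−81) = 81 + 52.2 = 133.2 → 133
  G: 38 + 65.1 = 103.1 → 103
  B: 228 + 0.3×(255−228) = 228 + 8.1 = 236.1 → 236
rgb(133, 103, 236) = #8567EC.

#8567EC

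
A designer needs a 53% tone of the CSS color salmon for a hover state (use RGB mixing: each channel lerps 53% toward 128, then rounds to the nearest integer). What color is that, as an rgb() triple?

CSS salmon is rgb(250, 128, 114).
Lerp each channel 53% toward 128:
  R: 250 − 64.66 = 185.34 → 185
  G: 128 + 0.53×(128−128) = 128 + 0 = 128 → 128
  B: 114 + 7.42 = 121.42 → 121

rgb(185, 128, 121)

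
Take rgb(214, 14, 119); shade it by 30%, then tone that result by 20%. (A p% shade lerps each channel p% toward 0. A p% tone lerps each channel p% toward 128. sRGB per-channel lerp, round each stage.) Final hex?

#92225C

A 30% shade moves each channel 30% toward 0:
  R: 214 + 0.3×(0−214) = 214 − 64.2 = 149.8 → 150
  G: 14 + 0.3×(0−14) = 14 − 4.2 = 9.8 → 10
  B: 119 − 35.7 = 83.3 → 83
After the shade: rgb(150, 10, 83) = #960A53.
Lerp each channel 20% toward 128:
  R: 150 + 0.2×(128−150) = 150 − 4.4 = 145.6 → 146
  G: 10 + 0.2×(128−10) = 10 + 23.6 = 33.6 → 34
  B: 83 + 0.2×(128−83) = 83 + 9 = 92 → 92
rgb(146, 34, 92) = #92225C.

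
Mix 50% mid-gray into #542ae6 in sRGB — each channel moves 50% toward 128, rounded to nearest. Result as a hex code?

#542ae6 is rgb(84, 42, 230).
Lerp each channel 50% toward 128:
  R: 84 + 0.5×(128−84) = 84 + 22 = 106 → 106
  G: 42 + 0.5×(128−42) = 42 + 43 = 85 → 85
  B: 230 − 51 = 179 → 179
rgb(106, 85, 179) = #6a55b3.

#6a55b3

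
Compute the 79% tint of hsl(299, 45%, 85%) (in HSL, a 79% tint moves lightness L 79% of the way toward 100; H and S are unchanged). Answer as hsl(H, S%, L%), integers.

hsl(299, 45%, 97%)

L moves 79% from 85 toward 100: 85 + 11.85 = 96.85 → 97.
H and S are unchanged.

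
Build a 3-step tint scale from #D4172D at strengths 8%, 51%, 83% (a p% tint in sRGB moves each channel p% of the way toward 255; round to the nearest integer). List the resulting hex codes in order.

#D4172D is rgb(212, 23, 45).
8%: (212 + 3.44 = 215.44→215, 23 + 18.56 = 41.56→42, 45 + 16.8 = 61.8→62) → #D72A3E
51%: (212 + 21.93 = 233.93→234, 23 + 118.32 = 141.32→141, 45 + 107.1 = 152.1→152) → #EA8D98
83%: (212 + 35.69 = 247.69→248, 23 + 192.56 = 215.56→216, 45 + 174.3 = 219.3→219) → #F8D8DB

#D72A3E, #EA8D98, #F8D8DB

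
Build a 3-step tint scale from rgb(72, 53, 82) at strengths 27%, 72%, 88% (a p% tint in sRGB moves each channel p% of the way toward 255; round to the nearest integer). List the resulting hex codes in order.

27%: (72 + 49.41 = 121.41→121, 53 + 54.54 = 107.54→108, 82 + 46.71 = 128.71→129) → #796C81
72%: (72 + 131.76 = 203.76→204, 53 + 145.44 = 198.44→198, 82 + 124.56 = 206.56→207) → #CCC6CF
88%: (72 + 161.04 = 233.04→233, 53 + 177.76 = 230.76→231, 82 + 152.24 = 234.24→234) → #E9E7EA

#796C81, #CCC6CF, #E9E7EA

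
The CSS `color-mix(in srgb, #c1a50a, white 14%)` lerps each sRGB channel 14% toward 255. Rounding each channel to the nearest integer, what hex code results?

#c1a50a is rgb(193, 165, 10).
A 14% tint moves each channel 14% toward 255:
  R: 193 + 8.68 = 201.68 → 202
  G: 165 + 0.14×(255−165) = 165 + 12.6 = 177.6 → 178
  B: 10 + 0.14×(255−10) = 10 + 34.3 = 44.3 → 44
rgb(202, 178, 44) = #cab22c.

#cab22c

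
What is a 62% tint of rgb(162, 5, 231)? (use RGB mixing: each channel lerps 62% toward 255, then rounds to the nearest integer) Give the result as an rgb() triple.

rgb(220, 160, 246)

Lerp each channel 62% toward 255:
  R: 162 + 0.62×(255−162) = 162 + 57.66 = 219.66 → 220
  G: 5 + 155 = 160 → 160
  B: 231 + 14.88 = 245.88 → 246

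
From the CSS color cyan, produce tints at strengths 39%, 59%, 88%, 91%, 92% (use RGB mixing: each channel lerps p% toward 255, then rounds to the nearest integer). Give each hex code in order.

#63FFFF, #96FFFF, #E0FFFF, #E8FFFF, #EBFFFF

CSS cyan is rgb(0, 255, 255).
39%: (0 + 99.45 = 99.45→99, 255→255, 255→255) → #63FFFF
59%: (0 + 150.45 = 150.45→150, 255→255, 255→255) → #96FFFF
88%: (0 + 224.4 = 224.4→224, 255→255, 255→255) → #E0FFFF
91%: (0 + 232.05 = 232.05→232, 255→255, 255→255) → #E8FFFF
92%: (0 + 234.6 = 234.6→235, 255→255, 255→255) → #EBFFFF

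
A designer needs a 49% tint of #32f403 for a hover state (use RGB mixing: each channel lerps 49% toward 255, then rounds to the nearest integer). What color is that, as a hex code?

#96f97e

#32f403 is rgb(50, 244, 3).
Per channel, c → c + 0.49(255 − c):
  R: 50 + 0.49×(255−50) = 50 + 100.45 = 150.45 → 150
  G: 244 + 0.49×(255−244) = 244 + 5.39 = 249.39 → 249
  B: 3 + 123.48 = 126.48 → 126
rgb(150, 249, 126) = #96f97e.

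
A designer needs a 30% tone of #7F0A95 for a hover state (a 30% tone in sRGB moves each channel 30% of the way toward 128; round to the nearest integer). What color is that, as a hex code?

#7F0A95 is rgb(127, 10, 149).
A 30% tone moves each channel 30% toward 128:
  R: 127 + 0.3×(128−127) = 127 + 0.3 = 127.3 → 127
  G: 10 + 35.4 = 45.4 → 45
  B: 149 − 6.3 = 142.7 → 143
rgb(127, 45, 143) = #7F2D8F.

#7F2D8F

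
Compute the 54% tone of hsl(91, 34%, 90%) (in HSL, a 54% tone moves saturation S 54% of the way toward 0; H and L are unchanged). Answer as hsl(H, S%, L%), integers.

hsl(91, 16%, 90%)

S moves 54% from 34 toward 0: 34 − 18.36 = 15.64 → 16.
H and L are unchanged.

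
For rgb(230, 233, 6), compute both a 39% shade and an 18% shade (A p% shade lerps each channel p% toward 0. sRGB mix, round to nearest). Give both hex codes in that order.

#8c8e04, #bdbf05

39% shade:
  R: 230 − 89.7 = 140.3 → 140
  G: 233 + 0.39×(0−233) = 233 − 90.87 = 142.13 → 142
  B: 6 + 0.39×(0−6) = 6 − 2.34 = 3.66 → 4
  → #8c8e04
18% shade:
  R: 230 + 0.18×(0−230) = 230 − 41.4 = 188.6 → 189
  G: 233 + 0.18×(0−233) = 233 − 41.94 = 191.06 → 191
  B: 6 + 0.18×(0−6) = 6 − 1.08 = 4.92 → 5
  → #bdbf05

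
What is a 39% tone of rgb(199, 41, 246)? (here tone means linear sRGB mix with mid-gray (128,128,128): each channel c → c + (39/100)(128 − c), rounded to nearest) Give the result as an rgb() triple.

rgb(171, 75, 200)

Per channel, c → c + 0.39(128 − c):
  R: 199 + 0.39×(128−199) = 199 − 27.69 = 171.31 → 171
  G: 41 + 0.39×(128−41) = 41 + 33.93 = 74.93 → 75
  B: 246 + 0.39×(128−246) = 246 − 46.02 = 199.98 → 200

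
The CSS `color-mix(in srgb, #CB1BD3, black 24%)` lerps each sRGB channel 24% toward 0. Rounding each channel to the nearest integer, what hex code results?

#9A15A0

#CB1BD3 is rgb(203, 27, 211).
Per channel, c → c + 0.24(0 − c):
  R: 203 − 48.72 = 154.28 → 154
  G: 27 + 0.24×(0−27) = 27 − 6.48 = 20.52 → 21
  B: 211 + 0.24×(0−211) = 211 − 50.64 = 160.36 → 160
rgb(154, 21, 160) = #9A15A0.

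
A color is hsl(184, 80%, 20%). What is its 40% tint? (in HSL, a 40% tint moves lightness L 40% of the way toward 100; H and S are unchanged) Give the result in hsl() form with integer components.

L moves 40% from 20 toward 100: 20 + 32 = 52 → 52.
H and S are unchanged.

hsl(184, 80%, 52%)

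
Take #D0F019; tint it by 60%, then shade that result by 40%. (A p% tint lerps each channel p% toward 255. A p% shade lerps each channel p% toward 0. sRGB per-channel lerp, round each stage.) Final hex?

#8E9562

#D0F019 is rgb(208, 240, 25).
Lerp each channel 60% toward 255:
  R: 208 + 0.6×(255−208) = 208 + 28.2 = 236.2 → 236
  G: 240 + 0.6×(255−240) = 240 + 9 = 249 → 249
  B: 25 + 0.6×(255−25) = 25 + 138 = 163 → 163
After the tint: rgb(236, 249, 163) = #ECF9A3.
Lerp each channel 40% toward 0:
  R: 236 − 94.4 = 141.6 → 142
  G: 249 + 0.4×(0−249) = 249 − 99.6 = 149.4 → 149
  B: 163 + 0.4×(0−163) = 163 − 65.2 = 97.8 → 98
rgb(142, 149, 98) = #8E9562.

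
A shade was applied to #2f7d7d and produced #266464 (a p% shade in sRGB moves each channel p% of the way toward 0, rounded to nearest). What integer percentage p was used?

20%

#2f7d7d is rgb(47, 125, 125); #266464 is rgb(38, 100, 100).
On the G channel (widest range): 100 ≈ 125 + (p/100)(0 − 125), so p ≈ 100×(100 − 125)/(0 − 125) = -2500/-125 = 20.00.
p = 20 reproduces all three channels after rounding.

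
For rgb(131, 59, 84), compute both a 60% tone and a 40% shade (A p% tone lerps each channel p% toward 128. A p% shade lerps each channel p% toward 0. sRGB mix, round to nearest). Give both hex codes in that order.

60% tone:
  R: 131 + 0.6×(128−131) = 131 − 1.8 = 129.2 → 129
  G: 59 + 41.4 = 100.4 → 100
  B: 84 + 0.6×(128−84) = 84 + 26.4 = 110.4 → 110
  → #81646E
40% shade:
  R: 131 − 52.4 = 78.6 → 79
  G: 59 + 0.4×(0−59) = 59 − 23.6 = 35.4 → 35
  B: 84 + 0.4×(0−84) = 84 − 33.6 = 50.4 → 50
  → #4F2332

#81646E, #4F2332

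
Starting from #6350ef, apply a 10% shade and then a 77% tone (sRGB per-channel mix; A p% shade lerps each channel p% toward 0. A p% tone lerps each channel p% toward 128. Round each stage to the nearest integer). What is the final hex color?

#6350ef is rgb(99, 80, 239).
Per channel, c → c + 0.1(0 − c):
  R: 99 − 9.9 = 89.1 → 89
  G: 80 + 0.1×(0−80) = 80 − 8 = 72 → 72
  B: 239 − 23.9 = 215.1 → 215
After the shade: rgb(89, 72, 215) = #5948d7.
Per channel, c → c + 0.77(128 − c):
  R: 89 + 0.77×(128−89) = 89 + 30.03 = 119.03 → 119
  G: 72 + 0.77×(128−72) = 72 + 43.12 = 115.12 → 115
  B: 215 + 0.77×(128−215) = 215 − 66.99 = 148.01 → 148
rgb(119, 115, 148) = #777394.

#777394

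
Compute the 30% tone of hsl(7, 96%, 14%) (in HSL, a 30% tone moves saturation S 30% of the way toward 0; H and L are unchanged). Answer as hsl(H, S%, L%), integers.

hsl(7, 67%, 14%)

S moves 30% from 96 toward 0: 96 − 28.8 = 67.2 → 67.
H and L are unchanged.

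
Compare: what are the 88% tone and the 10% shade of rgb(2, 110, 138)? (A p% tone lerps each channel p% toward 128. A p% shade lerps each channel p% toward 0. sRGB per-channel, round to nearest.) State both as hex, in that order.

#717E81, #02637C

88% tone:
  R: 2 + 0.88×(128−2) = 2 + 110.88 = 112.88 → 113
  G: 110 + 0.88×(128−110) = 110 + 15.84 = 125.84 → 126
  B: 138 + 0.88×(128−138) = 138 − 8.8 = 129.2 → 129
  → #717E81
10% shade:
  R: 2 + 0.1×(0−2) = 2 − 0.2 = 1.8 → 2
  G: 110 + 0.1×(0−110) = 110 − 11 = 99 → 99
  B: 138 + 0.1×(0−138) = 138 − 13.8 = 124.2 → 124
  → #02637C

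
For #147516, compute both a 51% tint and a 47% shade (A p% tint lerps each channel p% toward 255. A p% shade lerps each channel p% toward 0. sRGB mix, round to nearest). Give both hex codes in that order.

#8CBB8D, #0B3E0C

#147516 is rgb(20, 117, 22).
51% tint:
  R: 20 + 0.51×(255−20) = 20 + 119.85 = 139.85 → 140
  G: 117 + 0.51×(255−117) = 117 + 70.38 = 187.38 → 187
  B: 22 + 118.83 = 140.83 → 141
  → #8CBB8D
47% shade:
  R: 20 + 0.47×(0−20) = 20 − 9.4 = 10.6 → 11
  G: 117 + 0.47×(0−117) = 117 − 54.99 = 62.01 → 62
  B: 22 + 0.47×(0−22) = 22 − 10.34 = 11.66 → 12
  → #0B3E0C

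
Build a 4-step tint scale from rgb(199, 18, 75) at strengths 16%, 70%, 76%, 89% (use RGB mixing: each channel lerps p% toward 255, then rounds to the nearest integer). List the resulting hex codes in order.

16%: (199 + 8.96 = 207.96→208, 18 + 37.92 = 55.92→56, 75 + 28.8 = 103.8→104) → #D03868
70%: (199 + 39.2 = 238.2→238, 18 + 165.9 = 183.9→184, 75 + 126 = 201→201) → #EEB8C9
76%: (199 + 42.56 = 241.56→242, 18 + 180.12 = 198.12→198, 75 + 136.8 = 211.8→212) → #F2C6D4
89%: (199 + 49.84 = 248.84→249, 18 + 210.93 = 228.93→229, 75 + 160.2 = 235.2→235) → #F9E5EB

#D03868, #EEB8C9, #F2C6D4, #F9E5EB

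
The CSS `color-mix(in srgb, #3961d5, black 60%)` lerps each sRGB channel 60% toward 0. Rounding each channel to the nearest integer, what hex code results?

#3961d5 is rgb(57, 97, 213).
A 60% shade moves each channel 60% toward 0:
  R: 57 + 0.6×(0−57) = 57 − 34.2 = 22.8 → 23
  G: 97 − 58.2 = 38.8 → 39
  B: 213 + 0.6×(0−213) = 213 − 127.8 = 85.2 → 85
rgb(23, 39, 85) = #172755.

#172755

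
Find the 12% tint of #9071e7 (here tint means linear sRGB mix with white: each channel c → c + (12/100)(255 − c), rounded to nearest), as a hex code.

#9d82ea

#9071e7 is rgb(144, 113, 231).
Per channel, c → c + 0.12(255 − c):
  R: 144 + 0.12×(255−144) = 144 + 13.32 = 157.32 → 157
  G: 113 + 0.12×(255−113) = 113 + 17.04 = 130.04 → 130
  B: 231 + 0.12×(255−231) = 231 + 2.88 = 233.88 → 234
rgb(157, 130, 234) = #9d82ea.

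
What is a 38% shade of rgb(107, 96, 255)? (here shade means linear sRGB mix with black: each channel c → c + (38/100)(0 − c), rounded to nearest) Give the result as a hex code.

A 38% shade moves each channel 38% toward 0:
  R: 107 − 40.66 = 66.34 → 66
  G: 96 − 36.48 = 59.52 → 60
  B: 255 + 0.38×(0−255) = 255 − 96.9 = 158.1 → 158
rgb(66, 60, 158) = #423C9E.

#423C9E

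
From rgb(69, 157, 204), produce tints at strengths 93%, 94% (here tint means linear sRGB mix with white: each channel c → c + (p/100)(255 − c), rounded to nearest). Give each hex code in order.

#F2F8FB, #F4F9FC

93%: (69 + 172.98 = 241.98→242, 157 + 91.14 = 248.14→248, 204 + 47.43 = 251.43→251) → #F2F8FB
94%: (69 + 174.84 = 243.84→244, 157 + 92.12 = 249.12→249, 204 + 47.94 = 251.94→252) → #F4F9FC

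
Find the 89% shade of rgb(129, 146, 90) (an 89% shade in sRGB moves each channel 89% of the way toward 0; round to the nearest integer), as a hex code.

#0e100a

Per channel, c → c + 0.89(0 − c):
  R: 129 + 0.89×(0−129) = 129 − 114.81 = 14.19 → 14
  G: 146 + 0.89×(0−146) = 146 − 129.94 = 16.06 → 16
  B: 90 + 0.89×(0−90) = 90 − 80.1 = 9.9 → 10
rgb(14, 16, 10) = #0e100a.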